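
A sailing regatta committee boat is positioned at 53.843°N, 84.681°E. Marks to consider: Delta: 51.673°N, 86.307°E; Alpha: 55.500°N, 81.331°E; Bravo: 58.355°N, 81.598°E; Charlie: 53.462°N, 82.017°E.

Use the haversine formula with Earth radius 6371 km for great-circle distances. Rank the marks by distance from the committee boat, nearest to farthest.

Charlie, Delta, Alpha, Bravo

Computing each great-circle distance from 53.843°N, 84.681°E:
Charlie 53.462°N, 82.017°E: 180.6 km
Delta 51.673°N, 86.307°E: 264.9 km
Alpha 55.500°N, 81.331°E: 283.4 km
Bravo 58.355°N, 81.598°E: 536.8 km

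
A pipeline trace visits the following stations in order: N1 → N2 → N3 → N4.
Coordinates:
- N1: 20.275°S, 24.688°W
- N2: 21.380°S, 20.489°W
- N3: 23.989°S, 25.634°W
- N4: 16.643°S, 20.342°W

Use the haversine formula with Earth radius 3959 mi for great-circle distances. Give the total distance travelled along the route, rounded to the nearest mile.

1268 mi

Leg distances:
N1→N2: 281.7 mi  (cumulative 281.7 mi)
N2→N3: 374.2 mi  (cumulative 655.9 mi)
N3→N4: 612.4 mi  (cumulative 1268.3 mi)
Total route length ≈ 1268 mi.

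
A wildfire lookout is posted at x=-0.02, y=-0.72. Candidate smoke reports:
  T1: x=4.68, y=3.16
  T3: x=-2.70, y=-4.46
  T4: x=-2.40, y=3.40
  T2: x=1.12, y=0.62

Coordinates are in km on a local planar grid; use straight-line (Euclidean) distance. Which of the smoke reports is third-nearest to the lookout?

Distances from the lookout (x=-0.02, y=-0.72):
T2: 1.8 km
T3: 4.6 km
T4: 4.8 km
T1: 6.1 km
The third-nearest is T4 at 4.8 km.

T4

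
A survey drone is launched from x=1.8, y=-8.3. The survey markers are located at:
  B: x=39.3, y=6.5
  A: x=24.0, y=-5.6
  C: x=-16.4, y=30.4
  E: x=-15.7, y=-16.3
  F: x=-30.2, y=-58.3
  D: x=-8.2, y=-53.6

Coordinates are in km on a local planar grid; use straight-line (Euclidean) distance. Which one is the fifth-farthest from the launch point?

Distance to each, sorted:
F: 59.4 km
D: 46.4 km
C: 42.8 km
B: 40.3 km
A: 22.4 km
E: 19.2 km
The fifth-farthest is A at 22.4 km.

A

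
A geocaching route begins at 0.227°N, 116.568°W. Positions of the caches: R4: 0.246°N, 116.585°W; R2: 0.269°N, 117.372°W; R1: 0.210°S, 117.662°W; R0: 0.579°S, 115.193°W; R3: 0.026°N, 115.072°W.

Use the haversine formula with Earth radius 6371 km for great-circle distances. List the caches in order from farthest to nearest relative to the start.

Computing each great-circle distance from 0.227°N, 116.568°W:
R0 0.579°S, 115.193°W: 177.2 km
R3 0.026°N, 115.072°W: 167.8 km
R1 0.210°S, 117.662°W: 131.0 km
R2 0.269°N, 117.372°W: 89.5 km
R4 0.246°N, 116.585°W: 2.8 km

R0, R3, R1, R2, R4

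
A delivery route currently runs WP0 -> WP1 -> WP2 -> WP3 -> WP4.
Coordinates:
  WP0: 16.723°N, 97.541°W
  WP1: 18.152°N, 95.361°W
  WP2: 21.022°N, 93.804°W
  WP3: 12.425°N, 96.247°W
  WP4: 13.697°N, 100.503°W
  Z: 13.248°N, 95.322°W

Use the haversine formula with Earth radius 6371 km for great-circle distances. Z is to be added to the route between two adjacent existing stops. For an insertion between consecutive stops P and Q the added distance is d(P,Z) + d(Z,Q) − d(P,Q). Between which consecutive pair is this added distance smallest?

between WP2 and WP3

Added distance for inserting Z between each consecutive pair:
WP0–WP1: 718.7 km
WP1–WP2: 1066.2 km
WP2–WP3: 24.5 km
WP3–WP4: 216.0 km
Smallest added distance is 24.5 km, inserting between WP2 and WP3.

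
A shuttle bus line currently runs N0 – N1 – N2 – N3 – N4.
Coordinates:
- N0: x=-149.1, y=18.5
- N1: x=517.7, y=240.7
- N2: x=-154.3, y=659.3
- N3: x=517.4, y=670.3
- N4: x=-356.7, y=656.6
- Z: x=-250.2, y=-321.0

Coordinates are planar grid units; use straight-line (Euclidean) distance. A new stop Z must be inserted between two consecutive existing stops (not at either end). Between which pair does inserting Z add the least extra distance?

between N0 and N1

Added distance for inserting Z between each consecutive pair:
N0–N1: 602.8
N1–N2: 1144.7
N2–N3: 1566.9
N3–N4: 1362.9
Smallest added distance is 602.8, inserting between N0 and N1.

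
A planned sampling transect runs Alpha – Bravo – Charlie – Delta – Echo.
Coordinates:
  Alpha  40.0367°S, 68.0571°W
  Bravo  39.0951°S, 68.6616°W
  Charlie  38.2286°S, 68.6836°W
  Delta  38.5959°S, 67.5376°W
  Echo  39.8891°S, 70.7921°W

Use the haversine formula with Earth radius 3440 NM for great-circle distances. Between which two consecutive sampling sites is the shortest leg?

Bravo–Charlie

Leg distances:
Alpha→Bravo: 63.1 NM
Bravo→Charlie: 52.0 NM
Charlie→Delta: 58.2 NM
Delta→Echo: 170.1 NM
The shortest leg is Bravo–Charlie at 52.0 NM.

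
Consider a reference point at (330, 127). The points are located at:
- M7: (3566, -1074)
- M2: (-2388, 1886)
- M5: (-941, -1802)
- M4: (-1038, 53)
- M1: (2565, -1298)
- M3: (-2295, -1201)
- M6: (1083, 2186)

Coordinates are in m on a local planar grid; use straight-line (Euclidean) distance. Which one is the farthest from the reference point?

M7

Distances from the reference point ((330, 127)):
M7: 3451.7 m
M2: 3237.5 m
M3: 2941.8 m
M1: 2650.6 m
M5: 2310.1 m
M6: 2192.4 m
M4: 1370.0 m
The farthest is M7 at 3451.7 m.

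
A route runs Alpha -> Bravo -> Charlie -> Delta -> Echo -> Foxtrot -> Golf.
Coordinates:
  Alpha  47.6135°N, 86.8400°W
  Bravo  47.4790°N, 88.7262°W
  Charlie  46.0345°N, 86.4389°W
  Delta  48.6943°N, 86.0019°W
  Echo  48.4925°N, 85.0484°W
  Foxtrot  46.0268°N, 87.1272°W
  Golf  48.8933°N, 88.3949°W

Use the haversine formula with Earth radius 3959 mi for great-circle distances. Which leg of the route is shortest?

Delta–Echo

Leg distances:
Alpha→Bravo: 88.5 mi
Bravo→Charlie: 147.3 mi
Charlie→Delta: 184.9 mi
Delta→Echo: 45.8 mi
Echo→Foxtrot: 196.3 mi
Foxtrot→Golf: 206.7 mi
The shortest leg is Delta–Echo at 45.8 mi.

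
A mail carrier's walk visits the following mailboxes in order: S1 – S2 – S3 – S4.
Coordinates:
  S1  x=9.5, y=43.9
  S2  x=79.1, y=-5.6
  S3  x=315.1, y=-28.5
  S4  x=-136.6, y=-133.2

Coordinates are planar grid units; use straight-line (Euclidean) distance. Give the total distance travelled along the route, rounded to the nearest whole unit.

786

Leg distances:
S1→S2: 85.4  (cumulative 85.4)
S2→S3: 237.1  (cumulative 322.5)
S3→S4: 463.7  (cumulative 786.2)
Total route length ≈ 786.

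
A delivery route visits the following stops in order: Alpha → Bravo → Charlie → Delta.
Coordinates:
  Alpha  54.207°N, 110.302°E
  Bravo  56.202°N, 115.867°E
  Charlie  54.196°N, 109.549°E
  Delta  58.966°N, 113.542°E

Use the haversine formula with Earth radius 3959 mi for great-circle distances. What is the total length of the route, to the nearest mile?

Leg distances:
Alpha→Bravo: 259.0 mi  (cumulative 259.0 mi)
Bravo→Charlie: 285.0 mi  (cumulative 544.0 mi)
Charlie→Delta: 362.8 mi  (cumulative 906.8 mi)
Total route length ≈ 907 mi.

907 mi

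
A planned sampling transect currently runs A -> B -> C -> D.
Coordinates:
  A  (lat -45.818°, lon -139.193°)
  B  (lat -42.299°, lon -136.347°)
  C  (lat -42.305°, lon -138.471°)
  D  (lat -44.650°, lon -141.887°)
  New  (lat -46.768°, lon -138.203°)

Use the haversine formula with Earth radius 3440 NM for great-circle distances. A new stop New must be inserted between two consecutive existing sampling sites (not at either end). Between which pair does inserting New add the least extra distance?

Added distance for inserting New between each consecutive pair:
A–B: 105.8 NM
B–C: 453.7 NM
C–D: 263.4 NM
Smallest added distance is 105.8 NM, inserting between A and B.

between A and B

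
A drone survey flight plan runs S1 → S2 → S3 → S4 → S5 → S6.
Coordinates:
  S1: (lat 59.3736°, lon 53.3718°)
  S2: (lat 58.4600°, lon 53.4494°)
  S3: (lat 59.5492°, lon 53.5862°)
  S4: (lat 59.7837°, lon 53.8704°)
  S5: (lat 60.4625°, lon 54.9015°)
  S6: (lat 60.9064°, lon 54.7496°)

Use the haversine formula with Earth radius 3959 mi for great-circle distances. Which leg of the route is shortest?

S3–S4

Leg distances:
S1→S2: 63.2 mi
S2→S3: 75.4 mi
S3→S4: 19.0 mi
S4→S5: 58.8 mi
S5→S6: 31.1 mi
The shortest leg is S3–S4 at 19.0 mi.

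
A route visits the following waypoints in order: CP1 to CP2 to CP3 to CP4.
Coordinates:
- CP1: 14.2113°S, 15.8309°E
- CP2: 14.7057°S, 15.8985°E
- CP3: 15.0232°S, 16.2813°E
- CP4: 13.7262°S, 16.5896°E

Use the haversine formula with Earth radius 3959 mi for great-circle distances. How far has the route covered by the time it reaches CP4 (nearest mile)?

Leg distances:
CP1→CP2: 34.5 mi  (cumulative 34.5 mi)
CP2→CP3: 33.7 mi  (cumulative 68.1 mi)
CP3→CP4: 92.0 mi  (cumulative 160.1 mi)
Cumulative distance at CP4 ≈ 160 mi.

160 mi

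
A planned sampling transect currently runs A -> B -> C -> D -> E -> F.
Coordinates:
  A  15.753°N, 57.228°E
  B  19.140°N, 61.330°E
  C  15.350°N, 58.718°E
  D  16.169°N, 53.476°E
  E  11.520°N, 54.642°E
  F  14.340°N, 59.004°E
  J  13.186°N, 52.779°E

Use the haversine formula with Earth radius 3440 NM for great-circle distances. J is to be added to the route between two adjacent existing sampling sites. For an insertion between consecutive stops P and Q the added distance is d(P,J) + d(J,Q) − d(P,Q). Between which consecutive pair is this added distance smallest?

between D and E

Added distance for inserting J between each consecutive pair:
A–B: 599.2 NM
B–C: 705.6 NM
C–D: 245.9 NM
D–E: 44.5 NM
E–F: 211.4 NM
Smallest added distance is 44.5 NM, inserting between D and E.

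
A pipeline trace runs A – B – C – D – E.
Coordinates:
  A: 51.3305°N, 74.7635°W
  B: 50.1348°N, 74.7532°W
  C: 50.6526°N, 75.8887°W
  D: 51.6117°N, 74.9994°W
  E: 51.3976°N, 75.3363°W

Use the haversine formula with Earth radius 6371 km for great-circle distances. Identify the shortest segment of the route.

Leg distances:
A→B: 133.0 km
B→C: 99.0 km
C→D: 123.4 km
D→E: 33.3 km
The shortest leg is D–E at 33.3 km.

D–E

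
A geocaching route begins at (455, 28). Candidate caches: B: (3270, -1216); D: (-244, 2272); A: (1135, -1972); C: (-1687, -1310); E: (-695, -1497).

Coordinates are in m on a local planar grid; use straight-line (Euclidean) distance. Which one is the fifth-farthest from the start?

Distance to each, sorted:
B: 3077.6 m
C: 2525.6 m
D: 2350.3 m
A: 2112.4 m
E: 1910.0 m
The fifth-farthest is E at 1910.0 m.

E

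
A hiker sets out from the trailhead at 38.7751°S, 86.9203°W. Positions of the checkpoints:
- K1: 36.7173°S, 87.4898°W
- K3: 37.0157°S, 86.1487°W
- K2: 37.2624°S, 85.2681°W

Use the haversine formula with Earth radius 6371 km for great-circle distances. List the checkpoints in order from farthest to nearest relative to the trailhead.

Distance from the trailhead at 38.7751°S, 86.9203°W to each:
K1 36.7173°S, 87.4898°W: 234.2 km
K2 37.2624°S, 85.2681°W: 221.9 km
K3 37.0157°S, 86.1487°W: 207.0 km

K1, K2, K3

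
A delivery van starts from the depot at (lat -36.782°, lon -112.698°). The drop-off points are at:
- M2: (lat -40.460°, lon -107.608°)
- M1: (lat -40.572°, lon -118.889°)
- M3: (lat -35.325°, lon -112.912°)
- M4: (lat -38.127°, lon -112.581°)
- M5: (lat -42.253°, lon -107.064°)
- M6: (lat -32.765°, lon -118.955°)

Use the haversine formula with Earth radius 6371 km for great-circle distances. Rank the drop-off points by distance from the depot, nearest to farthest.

M4, M3, M2, M1, M6, M5

Distance from the depot at (lat -36.782°, lon -112.698°) to each:
M4 (lat -38.127°, lon -112.581°): 149.9 km
M3 (lat -35.325°, lon -112.912°): 163.1 km
M2 (lat -40.460°, lon -107.608°): 602.1 km
M1 (lat -40.572°, lon -118.889°): 682.7 km
M6 (lat -32.765°, lon -118.955°): 725.0 km
M5 (lat -42.253°, lon -107.064°): 776.5 km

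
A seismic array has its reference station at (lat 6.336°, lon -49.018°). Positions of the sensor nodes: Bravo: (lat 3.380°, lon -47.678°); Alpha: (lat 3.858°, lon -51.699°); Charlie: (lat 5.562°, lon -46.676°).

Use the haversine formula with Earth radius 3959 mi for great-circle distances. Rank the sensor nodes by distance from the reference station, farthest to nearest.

Distance from the reference station at (lat 6.336°, lon -49.018°) to each:
Alpha (lat 3.858°, lon -51.699°): 251.7 mi
Bravo (lat 3.380°, lon -47.678°): 224.1 mi
Charlie (lat 5.562°, lon -46.676°): 169.6 mi

Alpha, Bravo, Charlie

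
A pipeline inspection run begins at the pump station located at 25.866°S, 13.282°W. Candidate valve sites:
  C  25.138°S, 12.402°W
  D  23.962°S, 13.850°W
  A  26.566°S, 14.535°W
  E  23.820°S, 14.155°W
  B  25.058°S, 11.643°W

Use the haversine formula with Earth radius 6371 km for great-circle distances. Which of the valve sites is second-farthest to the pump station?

Distances from the pump station (25.866°S, 13.282°W):
E: 244.0 km
D: 219.3 km
B: 187.5 km
A: 147.2 km
C: 119.8 km
The second-farthest is D at 219.3 km.

D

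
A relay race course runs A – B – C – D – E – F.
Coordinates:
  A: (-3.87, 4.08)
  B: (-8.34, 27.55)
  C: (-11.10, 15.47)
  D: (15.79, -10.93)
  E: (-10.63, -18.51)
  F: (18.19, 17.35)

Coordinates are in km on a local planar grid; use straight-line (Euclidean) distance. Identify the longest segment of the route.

Leg distances:
A→B: 23.9 km
B→C: 12.4 km
C→D: 37.7 km
D→E: 27.5 km
E→F: 46.0 km
The longest leg is E–F at 46.0 km.

E–F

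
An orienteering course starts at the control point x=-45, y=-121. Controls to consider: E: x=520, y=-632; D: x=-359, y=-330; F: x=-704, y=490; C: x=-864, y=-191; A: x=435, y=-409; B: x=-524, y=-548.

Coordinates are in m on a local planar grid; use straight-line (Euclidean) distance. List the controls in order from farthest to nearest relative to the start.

Distances from the start:
F x=-704, y=490: 898.7 m
C x=-864, y=-191: 822.0 m
E x=520, y=-632: 761.8 m
B x=-524, y=-548: 641.7 m
A x=435, y=-409: 559.8 m
D x=-359, y=-330: 377.2 m

F, C, E, B, A, D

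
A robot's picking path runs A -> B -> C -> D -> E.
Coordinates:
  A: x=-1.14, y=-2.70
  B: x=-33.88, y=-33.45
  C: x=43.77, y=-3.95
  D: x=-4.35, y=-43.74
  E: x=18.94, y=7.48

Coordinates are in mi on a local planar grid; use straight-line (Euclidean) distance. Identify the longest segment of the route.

Leg distances:
A→B: 44.9 mi
B→C: 83.1 mi
C→D: 62.4 mi
D→E: 56.3 mi
The longest leg is B–C at 83.1 mi.

B–C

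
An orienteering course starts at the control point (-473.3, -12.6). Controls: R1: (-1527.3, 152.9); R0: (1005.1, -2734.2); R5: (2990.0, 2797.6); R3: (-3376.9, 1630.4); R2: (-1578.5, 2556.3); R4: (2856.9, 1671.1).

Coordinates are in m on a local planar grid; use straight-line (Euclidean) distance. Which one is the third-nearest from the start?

R0

Distances from the start ((-473.3, -12.6)):
R1: 1066.9 m
R2: 2796.6 m
R0: 3097.2 m
R3: 3336.2 m
R4: 3731.6 m
R5: 4460.0 m
The third-nearest is R0 at 3097.2 m.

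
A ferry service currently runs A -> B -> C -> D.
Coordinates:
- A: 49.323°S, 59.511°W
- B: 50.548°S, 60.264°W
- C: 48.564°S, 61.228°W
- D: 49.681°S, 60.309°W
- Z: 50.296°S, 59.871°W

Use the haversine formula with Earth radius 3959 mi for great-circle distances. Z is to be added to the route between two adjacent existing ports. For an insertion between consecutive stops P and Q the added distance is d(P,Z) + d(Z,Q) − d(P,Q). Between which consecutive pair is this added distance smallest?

between A and B

Added distance for inserting Z between each consecutive pair:
A–B: 2.6 mi
B–C: 15.1 mi
C–D: 93.4 mi
Smallest added distance is 2.6 mi, inserting between A and B.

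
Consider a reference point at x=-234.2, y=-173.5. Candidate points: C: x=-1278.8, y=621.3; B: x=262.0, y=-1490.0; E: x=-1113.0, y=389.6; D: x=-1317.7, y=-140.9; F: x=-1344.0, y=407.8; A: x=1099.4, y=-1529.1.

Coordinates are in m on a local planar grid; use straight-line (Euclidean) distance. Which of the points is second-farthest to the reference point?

B

Distances from the reference point (x=-234.2, y=-173.5):
A: 1901.6 m
B: 1406.9 m
C: 1312.6 m
F: 1252.8 m
D: 1084.0 m
E: 1043.7 m
The second-farthest is B at 1406.9 m.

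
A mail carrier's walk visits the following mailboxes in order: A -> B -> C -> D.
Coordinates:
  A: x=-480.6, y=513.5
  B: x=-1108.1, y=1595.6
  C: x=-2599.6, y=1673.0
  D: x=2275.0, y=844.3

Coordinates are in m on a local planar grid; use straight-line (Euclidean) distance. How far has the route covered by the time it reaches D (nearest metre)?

7689 m

Leg distances:
A→B: 1250.9 m  (cumulative 1250.9 m)
B→C: 1493.5 m  (cumulative 2744.4 m)
C→D: 4944.5 m  (cumulative 7688.9 m)
Cumulative distance at D ≈ 7689 m.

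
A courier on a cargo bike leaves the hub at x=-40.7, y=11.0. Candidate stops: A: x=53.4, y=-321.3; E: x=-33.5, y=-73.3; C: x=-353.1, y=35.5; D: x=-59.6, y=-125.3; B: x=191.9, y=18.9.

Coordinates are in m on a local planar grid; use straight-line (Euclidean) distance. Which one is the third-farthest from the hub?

B

Distance to each, sorted:
A: 345.4 m
C: 313.4 m
B: 232.7 m
D: 137.6 m
E: 84.6 m
The third-farthest is B at 232.7 m.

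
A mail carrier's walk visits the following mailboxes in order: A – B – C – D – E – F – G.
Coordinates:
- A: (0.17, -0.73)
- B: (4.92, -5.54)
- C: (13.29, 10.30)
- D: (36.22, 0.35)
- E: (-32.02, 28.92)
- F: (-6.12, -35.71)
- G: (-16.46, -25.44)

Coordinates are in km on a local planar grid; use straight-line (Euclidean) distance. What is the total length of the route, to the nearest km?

208 km

Leg distances:
A→B: 6.8 km  (cumulative 6.8 km)
B→C: 17.9 km  (cumulative 24.7 km)
C→D: 25.0 km  (cumulative 49.7 km)
D→E: 74.0 km  (cumulative 123.7 km)
E→F: 69.6 km  (cumulative 193.3 km)
F→G: 14.6 km  (cumulative 207.9 km)
Total route length ≈ 208 km.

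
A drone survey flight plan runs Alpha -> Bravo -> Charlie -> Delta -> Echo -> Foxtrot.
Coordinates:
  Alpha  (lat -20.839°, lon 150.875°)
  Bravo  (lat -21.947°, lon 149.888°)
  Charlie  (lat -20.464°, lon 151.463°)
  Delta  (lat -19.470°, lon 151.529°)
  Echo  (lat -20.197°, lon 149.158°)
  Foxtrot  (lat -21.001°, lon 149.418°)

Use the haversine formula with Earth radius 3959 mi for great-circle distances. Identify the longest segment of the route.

Delta–Echo

Leg distances:
Alpha→Bravo: 99.5 mi
Bravo→Charlie: 144.2 mi
Charlie→Delta: 68.8 mi
Delta→Echo: 162.1 mi
Echo→Foxtrot: 58.0 mi
The longest leg is Delta–Echo at 162.1 mi.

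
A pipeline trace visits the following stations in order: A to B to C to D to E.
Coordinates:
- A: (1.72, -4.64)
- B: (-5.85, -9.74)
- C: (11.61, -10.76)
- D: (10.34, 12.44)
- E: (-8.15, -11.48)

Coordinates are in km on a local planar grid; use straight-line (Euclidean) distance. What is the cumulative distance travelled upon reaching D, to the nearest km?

Leg distances:
A→B: 9.1 km  (cumulative 9.1 km)
B→C: 17.5 km  (cumulative 26.6 km)
C→D: 23.2 km  (cumulative 49.9 km)
Cumulative distance at D ≈ 50 km.

50 km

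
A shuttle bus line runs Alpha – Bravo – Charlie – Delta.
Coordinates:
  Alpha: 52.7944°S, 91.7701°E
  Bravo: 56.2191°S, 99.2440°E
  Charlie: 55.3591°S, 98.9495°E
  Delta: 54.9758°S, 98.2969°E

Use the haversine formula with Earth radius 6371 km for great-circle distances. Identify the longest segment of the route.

Alpha–Bravo

Leg distances:
Alpha→Bravo: 614.1 km
Bravo→Charlie: 97.4 km
Charlie→Delta: 59.5 km
The longest leg is Alpha–Bravo at 614.1 km.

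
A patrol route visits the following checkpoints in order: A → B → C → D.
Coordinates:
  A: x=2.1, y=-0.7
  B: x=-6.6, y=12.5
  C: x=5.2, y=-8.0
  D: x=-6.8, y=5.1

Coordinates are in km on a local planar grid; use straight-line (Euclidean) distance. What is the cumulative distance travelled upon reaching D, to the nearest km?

57 km

Leg distances:
A→B: 15.8 km  (cumulative 15.8 km)
B→C: 23.7 km  (cumulative 39.5 km)
C→D: 17.8 km  (cumulative 57.2 km)
Cumulative distance at D ≈ 57 km.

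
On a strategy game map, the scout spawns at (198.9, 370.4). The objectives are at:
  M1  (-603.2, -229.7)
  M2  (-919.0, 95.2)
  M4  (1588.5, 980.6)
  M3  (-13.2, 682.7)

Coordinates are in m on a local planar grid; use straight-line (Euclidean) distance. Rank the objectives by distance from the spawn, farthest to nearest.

M4, M2, M1, M3

Distance from the spawn at (198.9, 370.4) to each:
M4 (1588.5, 980.6): 1517.7 m
M2 (-919.0, 95.2): 1151.3 m
M1 (-603.2, -229.7): 1001.7 m
M3 (-13.2, 682.7): 377.5 m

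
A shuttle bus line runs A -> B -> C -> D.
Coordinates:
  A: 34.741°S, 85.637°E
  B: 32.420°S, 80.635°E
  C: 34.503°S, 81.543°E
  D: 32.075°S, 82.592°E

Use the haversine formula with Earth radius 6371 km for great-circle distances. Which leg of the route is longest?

A–B

Leg distances:
A→B: 530.3 km
B→C: 246.5 km
C→D: 287.0 km
The longest leg is A–B at 530.3 km.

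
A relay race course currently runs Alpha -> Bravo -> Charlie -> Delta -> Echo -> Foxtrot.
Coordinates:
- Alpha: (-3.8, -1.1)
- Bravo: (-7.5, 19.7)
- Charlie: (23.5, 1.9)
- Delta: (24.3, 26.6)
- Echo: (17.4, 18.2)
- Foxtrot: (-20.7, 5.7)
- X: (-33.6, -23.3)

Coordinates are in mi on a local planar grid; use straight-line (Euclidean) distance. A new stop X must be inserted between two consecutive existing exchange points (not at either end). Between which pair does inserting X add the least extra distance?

between Echo and Foxtrot

Added distance for inserting X between each consecutive pair:
Alpha–Bravo: 66.3 mi
Bravo–Charlie: 77.0 mi
Charlie–Delta: 114.1 mi
Delta–Echo: 131.3 mi
Echo–Foxtrot: 57.4 mi
Smallest added distance is 57.4 mi, inserting between Echo and Foxtrot.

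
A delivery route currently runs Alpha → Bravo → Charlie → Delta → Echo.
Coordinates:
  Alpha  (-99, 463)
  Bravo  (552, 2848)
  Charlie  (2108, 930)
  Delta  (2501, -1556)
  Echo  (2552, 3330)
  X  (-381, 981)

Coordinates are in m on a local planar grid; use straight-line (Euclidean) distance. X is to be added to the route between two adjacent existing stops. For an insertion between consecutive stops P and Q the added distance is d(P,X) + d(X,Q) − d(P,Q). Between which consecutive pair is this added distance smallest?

Added distance for inserting X between each consecutive pair:
Alpha–Bravo: 204.7 m
Bravo–Charlie: 2106.9 m
Charlie–Delta: 3812.2 m
Delta–Echo: 2711.0 m
Smallest added distance is 204.7 m, inserting between Alpha and Bravo.

between Alpha and Bravo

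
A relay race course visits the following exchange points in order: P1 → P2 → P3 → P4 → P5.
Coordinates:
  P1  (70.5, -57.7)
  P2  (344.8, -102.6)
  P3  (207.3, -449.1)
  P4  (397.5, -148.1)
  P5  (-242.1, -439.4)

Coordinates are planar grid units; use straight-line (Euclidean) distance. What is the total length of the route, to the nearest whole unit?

1710

Leg distances:
P1→P2: 278.0  (cumulative 278.0)
P2→P3: 372.8  (cumulative 650.7)
P3→P4: 356.1  (cumulative 1006.8)
P4→P5: 702.8  (cumulative 1709.6)
Total route length ≈ 1710.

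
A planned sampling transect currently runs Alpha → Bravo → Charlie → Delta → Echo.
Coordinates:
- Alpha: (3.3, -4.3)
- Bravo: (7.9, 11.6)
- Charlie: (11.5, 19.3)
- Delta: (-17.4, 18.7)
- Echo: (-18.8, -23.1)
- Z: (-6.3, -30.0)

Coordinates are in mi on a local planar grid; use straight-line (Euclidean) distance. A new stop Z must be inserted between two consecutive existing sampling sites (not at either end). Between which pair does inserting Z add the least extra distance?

between Delta and Echo

Added distance for inserting Z between each consecutive pair:
Alpha–Bravo: 54.8 mi
Bravo–Charlie: 87.9 mi
Charlie–Delta: 73.5 mi
Delta–Echo: 22.4 mi
Smallest added distance is 22.4 mi, inserting between Delta and Echo.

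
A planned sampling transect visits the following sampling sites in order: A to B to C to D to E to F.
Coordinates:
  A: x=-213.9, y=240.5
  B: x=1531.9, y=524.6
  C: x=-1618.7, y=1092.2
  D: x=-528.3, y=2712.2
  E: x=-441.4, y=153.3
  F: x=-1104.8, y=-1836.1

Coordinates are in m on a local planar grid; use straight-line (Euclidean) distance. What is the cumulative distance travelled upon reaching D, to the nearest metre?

Leg distances:
A→B: 1768.8 m  (cumulative 1768.8 m)
B→C: 3201.3 m  (cumulative 4970.1 m)
C→D: 1952.8 m  (cumulative 6922.9 m)
Cumulative distance at D ≈ 6923 m.

6923 m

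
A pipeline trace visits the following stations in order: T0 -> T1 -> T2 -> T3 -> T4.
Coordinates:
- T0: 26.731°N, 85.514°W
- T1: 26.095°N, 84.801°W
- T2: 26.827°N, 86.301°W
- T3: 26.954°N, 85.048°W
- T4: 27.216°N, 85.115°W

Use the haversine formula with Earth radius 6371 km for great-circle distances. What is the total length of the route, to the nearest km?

Leg distances:
T0→T1: 100.2 km  (cumulative 100.2 km)
T1→T2: 170.1 km  (cumulative 270.3 km)
T2→T3: 125.1 km  (cumulative 395.3 km)
T3→T4: 29.9 km  (cumulative 425.2 km)
Total route length ≈ 425 km.

425 km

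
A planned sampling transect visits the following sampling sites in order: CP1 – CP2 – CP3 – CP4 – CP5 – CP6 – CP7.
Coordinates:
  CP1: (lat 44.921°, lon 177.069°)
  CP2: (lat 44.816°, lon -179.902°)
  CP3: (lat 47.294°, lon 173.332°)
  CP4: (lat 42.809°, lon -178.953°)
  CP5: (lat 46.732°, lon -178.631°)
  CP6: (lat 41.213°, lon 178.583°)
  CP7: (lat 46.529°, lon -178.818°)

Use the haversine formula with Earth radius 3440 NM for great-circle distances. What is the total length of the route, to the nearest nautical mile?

Leg distances:
CP1→CP2: 129.0 NM  (cumulative 129.0 NM)
CP2→CP3: 318.6 NM  (cumulative 447.6 NM)
CP3→CP4: 423.4 NM  (cumulative 871.1 NM)
CP4→CP5: 235.9 NM  (cumulative 1107.0 NM)
CP5→CP6: 352.5 NM  (cumulative 1459.5 NM)
CP6→CP7: 338.4 NM  (cumulative 1797.8 NM)
Total route length ≈ 1798 NM.

1798 NM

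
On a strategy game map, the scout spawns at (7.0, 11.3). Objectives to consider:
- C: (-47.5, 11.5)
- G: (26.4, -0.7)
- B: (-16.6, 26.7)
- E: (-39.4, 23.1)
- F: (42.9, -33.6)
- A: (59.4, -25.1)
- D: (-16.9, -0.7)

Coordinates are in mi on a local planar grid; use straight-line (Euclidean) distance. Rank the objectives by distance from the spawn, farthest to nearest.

Computing each straight-line distance from (7.0, 11.3):
A (59.4, -25.1): 63.8 mi
F (42.9, -33.6): 57.5 mi
C (-47.5, 11.5): 54.5 mi
E (-39.4, 23.1): 47.9 mi
B (-16.6, 26.7): 28.2 mi
D (-16.9, -0.7): 26.7 mi
G (26.4, -0.7): 22.8 mi

A, F, C, E, B, D, G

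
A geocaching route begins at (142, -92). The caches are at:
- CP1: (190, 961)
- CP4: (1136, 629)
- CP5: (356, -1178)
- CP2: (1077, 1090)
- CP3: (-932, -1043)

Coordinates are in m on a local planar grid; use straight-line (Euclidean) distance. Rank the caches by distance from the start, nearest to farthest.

Distance from the start at (142, -92) to each:
CP1 (190, 961): 1054.1 m
CP5 (356, -1178): 1106.9 m
CP4 (1136, 629): 1228.0 m
CP3 (-932, -1043): 1434.5 m
CP2 (1077, 1090): 1507.1 m

CP1, CP5, CP4, CP3, CP2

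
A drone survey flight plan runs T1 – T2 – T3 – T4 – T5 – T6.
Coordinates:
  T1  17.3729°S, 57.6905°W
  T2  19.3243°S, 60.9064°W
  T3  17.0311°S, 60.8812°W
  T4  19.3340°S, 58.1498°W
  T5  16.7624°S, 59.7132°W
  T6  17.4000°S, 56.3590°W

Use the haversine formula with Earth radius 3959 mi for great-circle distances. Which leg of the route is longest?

T1–T2

Leg distances:
T1→T2: 250.3 mi
T2→T3: 158.5 mi
T3→T4: 239.7 mi
T4→T5: 205.2 mi
T5→T6: 225.9 mi
The longest leg is T1–T2 at 250.3 mi.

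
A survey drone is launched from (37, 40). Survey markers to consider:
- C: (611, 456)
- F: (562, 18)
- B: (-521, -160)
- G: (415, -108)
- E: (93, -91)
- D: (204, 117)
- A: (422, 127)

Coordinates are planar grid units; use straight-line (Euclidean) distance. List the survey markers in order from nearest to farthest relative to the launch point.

Distances from the launch point:
E (93, -91): 142.5
D (204, 117): 183.9
A (422, 127): 394.7
G (415, -108): 405.9
F (562, 18): 525.5
B (-521, -160): 592.8
C (611, 456): 708.9

E, D, A, G, F, B, C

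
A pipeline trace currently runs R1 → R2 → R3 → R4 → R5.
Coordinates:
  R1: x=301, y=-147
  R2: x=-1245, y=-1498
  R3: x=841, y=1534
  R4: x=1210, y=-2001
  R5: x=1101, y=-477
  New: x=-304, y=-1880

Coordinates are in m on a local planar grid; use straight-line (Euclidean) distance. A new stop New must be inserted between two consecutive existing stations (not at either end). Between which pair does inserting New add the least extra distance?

Added distance for inserting New between each consecutive pair:
R1–R2: 798.0 m
R2–R3: 936.2 m
R3–R4: 1565.5 m
R4–R5: 1976.5 m
Smallest added distance is 798.0 m, inserting between R1 and R2.

between R1 and R2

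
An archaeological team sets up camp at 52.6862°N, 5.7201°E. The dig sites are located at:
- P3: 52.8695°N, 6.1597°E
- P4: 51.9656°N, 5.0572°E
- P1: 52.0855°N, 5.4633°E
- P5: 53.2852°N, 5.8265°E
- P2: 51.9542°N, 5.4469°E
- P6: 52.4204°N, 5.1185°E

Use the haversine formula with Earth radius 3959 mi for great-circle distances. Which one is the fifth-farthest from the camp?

P6

Distance to each, sorted:
P4: 57.1 mi
P2: 51.9 mi
P1: 42.9 mi
P5: 41.6 mi
P6: 31.2 mi
P3: 22.3 mi
The fifth-farthest is P6 at 31.2 mi.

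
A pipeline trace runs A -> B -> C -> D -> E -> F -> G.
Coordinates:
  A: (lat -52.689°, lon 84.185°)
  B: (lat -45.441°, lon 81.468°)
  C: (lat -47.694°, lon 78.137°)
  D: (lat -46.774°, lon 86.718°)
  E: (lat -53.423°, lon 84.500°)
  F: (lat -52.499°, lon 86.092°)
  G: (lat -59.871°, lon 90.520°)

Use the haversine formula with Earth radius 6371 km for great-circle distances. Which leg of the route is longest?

F–G

Leg distances:
A→B: 829.7 km
B→C: 357.2 km
C→D: 655.6 km
D→E: 756.0 km
E→F: 148.1 km
F→G: 863.8 km
The longest leg is F–G at 863.8 km.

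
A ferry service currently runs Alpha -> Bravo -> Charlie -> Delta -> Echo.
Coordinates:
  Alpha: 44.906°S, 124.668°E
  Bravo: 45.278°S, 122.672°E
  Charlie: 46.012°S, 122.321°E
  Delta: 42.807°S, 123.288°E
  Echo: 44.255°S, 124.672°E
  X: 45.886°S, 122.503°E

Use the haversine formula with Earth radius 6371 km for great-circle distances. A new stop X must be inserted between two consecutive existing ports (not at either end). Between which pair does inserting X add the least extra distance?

Added distance for inserting X between each consecutive pair:
Alpha–Bravo: 107.9 km
Bravo–Charlie: 2.7 km
Charlie–Delta: 3.3 km
Delta–Echo: 400.9 km
Smallest added distance is 2.7 km, inserting between Bravo and Charlie.

between Bravo and Charlie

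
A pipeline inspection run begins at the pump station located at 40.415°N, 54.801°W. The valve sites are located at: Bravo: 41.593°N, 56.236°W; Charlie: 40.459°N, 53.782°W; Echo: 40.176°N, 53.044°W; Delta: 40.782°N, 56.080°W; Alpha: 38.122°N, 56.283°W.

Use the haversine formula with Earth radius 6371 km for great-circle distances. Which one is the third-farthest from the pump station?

Echo

Distance to each, sorted:
Alpha: 285.1 km
Bravo: 177.9 km
Echo: 151.4 km
Delta: 115.4 km
Charlie: 86.4 km
The third-farthest is Echo at 151.4 km.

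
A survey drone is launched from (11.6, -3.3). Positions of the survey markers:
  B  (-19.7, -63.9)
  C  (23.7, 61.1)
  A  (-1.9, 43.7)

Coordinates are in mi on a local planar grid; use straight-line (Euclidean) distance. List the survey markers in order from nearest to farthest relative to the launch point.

Computing each straight-line distance from (11.6, -3.3):
A (-1.9, 43.7): 48.9 mi
C (23.7, 61.1): 65.5 mi
B (-19.7, -63.9): 68.2 mi

A, C, B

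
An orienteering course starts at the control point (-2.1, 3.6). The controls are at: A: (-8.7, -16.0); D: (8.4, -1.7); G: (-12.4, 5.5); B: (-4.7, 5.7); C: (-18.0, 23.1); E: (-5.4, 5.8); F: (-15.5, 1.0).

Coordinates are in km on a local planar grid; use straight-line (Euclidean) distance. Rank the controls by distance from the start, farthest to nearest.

C, A, F, D, G, E, B

Computing each straight-line distance from (-2.1, 3.6):
C (-18.0, 23.1): 25.2 km
A (-8.7, -16.0): 20.7 km
F (-15.5, 1.0): 13.6 km
D (8.4, -1.7): 11.8 km
G (-12.4, 5.5): 10.5 km
E (-5.4, 5.8): 4.0 km
B (-4.7, 5.7): 3.3 km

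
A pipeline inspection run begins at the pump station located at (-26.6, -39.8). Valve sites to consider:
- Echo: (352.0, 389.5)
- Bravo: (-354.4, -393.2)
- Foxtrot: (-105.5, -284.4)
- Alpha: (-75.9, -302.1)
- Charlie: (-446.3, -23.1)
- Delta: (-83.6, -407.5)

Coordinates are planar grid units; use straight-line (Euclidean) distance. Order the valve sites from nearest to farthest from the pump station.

Distances from the pump station:
Foxtrot (-105.5, -284.4): 257.0
Alpha (-75.9, -302.1): 266.9
Delta (-83.6, -407.5): 372.1
Charlie (-446.3, -23.1): 420.0
Bravo (-354.4, -393.2): 482.0
Echo (352.0, 389.5): 572.4

Foxtrot, Alpha, Delta, Charlie, Bravo, Echo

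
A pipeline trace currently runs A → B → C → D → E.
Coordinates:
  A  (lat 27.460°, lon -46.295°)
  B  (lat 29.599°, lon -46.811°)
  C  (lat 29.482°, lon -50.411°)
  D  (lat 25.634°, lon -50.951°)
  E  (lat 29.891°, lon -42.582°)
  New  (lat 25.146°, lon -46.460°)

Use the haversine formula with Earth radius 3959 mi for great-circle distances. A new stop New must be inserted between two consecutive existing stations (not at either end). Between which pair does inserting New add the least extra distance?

Added distance for inserting New between each consecutive pair:
A–B: 317.6 mi
B–C: 477.3 mi
C–D: 399.8 mi
D–E: 97.3 mi
Smallest added distance is 97.3 mi, inserting between D and E.

between D and E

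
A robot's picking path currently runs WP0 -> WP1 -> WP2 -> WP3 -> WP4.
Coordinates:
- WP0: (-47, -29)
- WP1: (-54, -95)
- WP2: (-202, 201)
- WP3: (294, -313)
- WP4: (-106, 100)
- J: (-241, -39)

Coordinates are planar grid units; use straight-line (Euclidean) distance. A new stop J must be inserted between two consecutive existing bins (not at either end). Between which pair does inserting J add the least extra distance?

between WP1 and WP2

Added distance for inserting J between each consecutive pair:
WP0–WP1: 323.1
WP1–WP2: 107.4
WP2–WP3: 129.9
WP3–WP4: 219.9
Smallest added distance is 107.4, inserting between WP1 and WP2.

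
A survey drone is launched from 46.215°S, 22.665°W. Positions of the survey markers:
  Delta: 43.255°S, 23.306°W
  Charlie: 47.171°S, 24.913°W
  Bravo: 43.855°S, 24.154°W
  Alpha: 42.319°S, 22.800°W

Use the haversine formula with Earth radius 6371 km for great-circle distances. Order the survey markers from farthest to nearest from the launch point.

Distance from the launch point at 46.215°S, 22.665°W to each:
Alpha 42.319°S, 22.800°W: 433.3 km
Delta 43.255°S, 23.306°W: 333.0 km
Bravo 43.855°S, 24.154°W: 287.3 km
Charlie 47.171°S, 24.913°W: 201.7 km

Alpha, Delta, Bravo, Charlie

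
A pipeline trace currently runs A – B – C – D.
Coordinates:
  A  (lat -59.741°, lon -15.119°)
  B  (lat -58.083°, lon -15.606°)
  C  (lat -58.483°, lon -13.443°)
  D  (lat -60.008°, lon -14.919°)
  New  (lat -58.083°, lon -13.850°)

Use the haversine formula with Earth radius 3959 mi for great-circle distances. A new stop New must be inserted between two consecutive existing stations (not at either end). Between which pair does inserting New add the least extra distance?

Added distance for inserting New between each consecutive pair:
A–B: 71.5 mi
B–C: 12.2 mi
C–D: 52.1 mi
Smallest added distance is 12.2 mi, inserting between B and C.

between B and C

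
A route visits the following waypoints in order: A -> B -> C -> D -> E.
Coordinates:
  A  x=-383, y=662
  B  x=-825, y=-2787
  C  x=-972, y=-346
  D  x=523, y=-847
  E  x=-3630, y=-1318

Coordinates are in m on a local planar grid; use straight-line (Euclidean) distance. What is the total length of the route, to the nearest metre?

11679 m

Leg distances:
A→B: 3477.2 m  (cumulative 3477.2 m)
B→C: 2445.4 m  (cumulative 5922.6 m)
C→D: 1576.7 m  (cumulative 7499.3 m)
D→E: 4179.6 m  (cumulative 11679.0 m)
Total route length ≈ 11679 m.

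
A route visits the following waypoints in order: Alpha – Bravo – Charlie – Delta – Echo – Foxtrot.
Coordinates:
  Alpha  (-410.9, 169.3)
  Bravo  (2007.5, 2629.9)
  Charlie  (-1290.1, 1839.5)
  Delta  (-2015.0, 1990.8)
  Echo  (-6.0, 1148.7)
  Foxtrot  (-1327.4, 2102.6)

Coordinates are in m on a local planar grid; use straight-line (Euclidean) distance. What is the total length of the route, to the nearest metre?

Leg distances:
Alpha→Bravo: 3450.1 m  (cumulative 3450.1 m)
Bravo→Charlie: 3391.0 m  (cumulative 6841.1 m)
Charlie→Delta: 740.5 m  (cumulative 7581.6 m)
Delta→Echo: 2178.4 m  (cumulative 9760.0 m)
Echo→Foxtrot: 1629.7 m  (cumulative 11389.7 m)
Total route length ≈ 11390 m.

11390 m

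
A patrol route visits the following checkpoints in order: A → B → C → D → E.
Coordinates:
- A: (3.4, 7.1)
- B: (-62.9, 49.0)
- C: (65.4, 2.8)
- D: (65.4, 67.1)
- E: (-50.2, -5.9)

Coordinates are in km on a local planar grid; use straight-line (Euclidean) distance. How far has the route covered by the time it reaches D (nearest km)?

279 km

Leg distances:
A→B: 78.4 km  (cumulative 78.4 km)
B→C: 136.4 km  (cumulative 214.8 km)
C→D: 64.3 km  (cumulative 279.1 km)
Cumulative distance at D ≈ 279 km.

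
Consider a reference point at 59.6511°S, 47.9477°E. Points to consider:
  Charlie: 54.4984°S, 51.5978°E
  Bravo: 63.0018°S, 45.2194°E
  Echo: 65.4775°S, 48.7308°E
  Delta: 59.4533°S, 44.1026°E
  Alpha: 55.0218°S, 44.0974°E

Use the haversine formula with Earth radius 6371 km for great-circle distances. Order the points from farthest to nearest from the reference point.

Computing each great-circle distance from 59.6511°S, 47.9477°E:
Echo 65.4775°S, 48.7308°E: 649.1 km
Charlie 54.4984°S, 51.5978°E: 613.7 km
Alpha 55.0218°S, 44.0974°E: 564.0 km
Bravo 63.0018°S, 45.2194°E: 399.9 km
Delta 59.4533°S, 44.1026°E: 217.7 km

Echo, Charlie, Alpha, Bravo, Delta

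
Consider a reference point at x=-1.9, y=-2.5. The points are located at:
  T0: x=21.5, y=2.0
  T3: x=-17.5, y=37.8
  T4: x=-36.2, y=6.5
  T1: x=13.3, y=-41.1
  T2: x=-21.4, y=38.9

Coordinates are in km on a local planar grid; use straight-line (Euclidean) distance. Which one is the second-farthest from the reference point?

Distances from the reference point (x=-1.9, y=-2.5):
T2: 45.8 km
T3: 43.2 km
T1: 41.5 km
T4: 35.5 km
T0: 23.8 km
The second-farthest is T3 at 43.2 km.

T3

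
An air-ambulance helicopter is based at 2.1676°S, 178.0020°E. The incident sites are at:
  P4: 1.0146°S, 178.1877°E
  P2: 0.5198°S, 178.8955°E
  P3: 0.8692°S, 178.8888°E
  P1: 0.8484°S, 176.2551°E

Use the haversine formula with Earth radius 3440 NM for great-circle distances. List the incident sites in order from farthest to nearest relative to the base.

P1, P2, P3, P4

Distance from the base at 2.1676°S, 178.0020°E to each:
P1 0.8484°S, 176.2551°E: 131.4 NM
P2 0.5198°S, 178.8955°E: 112.5 NM
P3 0.8692°S, 178.8888°E: 94.4 NM
P4 1.0146°S, 178.1877°E: 70.1 NM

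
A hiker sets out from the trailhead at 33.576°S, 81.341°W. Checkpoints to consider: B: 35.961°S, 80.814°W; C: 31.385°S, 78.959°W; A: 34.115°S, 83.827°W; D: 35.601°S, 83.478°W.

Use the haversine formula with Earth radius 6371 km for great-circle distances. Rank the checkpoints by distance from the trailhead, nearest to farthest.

Distances from the trailhead:
A 34.115°S, 83.827°W: 237.3 km
B 35.961°S, 80.814°W: 269.5 km
D 35.601°S, 83.478°W: 298.3 km
C 31.385°S, 78.959°W: 330.5 km

A, B, D, C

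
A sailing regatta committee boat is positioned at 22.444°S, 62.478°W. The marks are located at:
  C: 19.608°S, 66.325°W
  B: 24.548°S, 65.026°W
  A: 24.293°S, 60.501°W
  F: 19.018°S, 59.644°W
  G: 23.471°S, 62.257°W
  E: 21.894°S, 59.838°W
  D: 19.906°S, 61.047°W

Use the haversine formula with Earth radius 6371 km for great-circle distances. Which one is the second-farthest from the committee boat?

F

Distance to each, sorted:
C: 508.7 km
F: 481.6 km
B: 349.6 km
D: 318.8 km
A: 288.1 km
E: 278.6 km
G: 116.4 km
The second-farthest is F at 481.6 km.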